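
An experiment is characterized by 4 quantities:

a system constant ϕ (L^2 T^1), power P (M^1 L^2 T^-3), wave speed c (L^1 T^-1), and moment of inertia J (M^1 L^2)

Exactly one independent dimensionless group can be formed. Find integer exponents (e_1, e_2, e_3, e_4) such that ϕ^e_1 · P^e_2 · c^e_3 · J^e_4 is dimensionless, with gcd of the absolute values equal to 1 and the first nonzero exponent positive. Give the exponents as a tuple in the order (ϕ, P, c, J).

(1, 1, -2, -1)

M: e_1·(0) + e_2·(1) + e_3·(0) + e_4·(1) = 0
L: e_1·(2) + e_2·(2) + e_3·(1) + e_4·(2) = 0
T: e_1·(1) + e_2·(-3) + e_3·(-1) + e_4·(0) = 0
Solving this homogeneous linear system for the smallest-integer solution (first nonzero entry positive) gives (1, 1, -2, -1).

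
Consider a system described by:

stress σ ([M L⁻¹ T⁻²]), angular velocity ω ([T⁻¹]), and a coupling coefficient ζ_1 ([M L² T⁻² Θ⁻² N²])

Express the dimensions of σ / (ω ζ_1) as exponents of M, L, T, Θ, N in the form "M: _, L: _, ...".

M: 0, L: -3, T: 1, Θ: 2, N: -2

Collect each base-dimension exponent across the product:
  M: (1) − (0) − (1) = 0
  L: (-1) − (0) − (2) = -3
  T: (-2) − (-1) − (-2) = 1
  Θ: (0) − (0) − (-2) = 2
  N: (0) − (0) − (2) = -2
So the dimensions are [L⁻³ T Θ² N⁻²].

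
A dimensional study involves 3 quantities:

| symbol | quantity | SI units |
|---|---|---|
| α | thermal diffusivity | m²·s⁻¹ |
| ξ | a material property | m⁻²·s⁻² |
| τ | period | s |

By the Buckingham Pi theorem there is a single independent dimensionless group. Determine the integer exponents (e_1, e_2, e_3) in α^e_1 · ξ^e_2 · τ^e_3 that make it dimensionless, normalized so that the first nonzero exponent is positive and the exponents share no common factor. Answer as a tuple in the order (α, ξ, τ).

L: e_1·(2) + e_2·(-2) + e_3·(0) = 0
T: e_1·(-1) + e_2·(-2) + e_3·(1) = 0
Solving this homogeneous linear system for the smallest-integer solution (first nonzero entry positive) gives (1, 1, 3).

(1, 1, 3)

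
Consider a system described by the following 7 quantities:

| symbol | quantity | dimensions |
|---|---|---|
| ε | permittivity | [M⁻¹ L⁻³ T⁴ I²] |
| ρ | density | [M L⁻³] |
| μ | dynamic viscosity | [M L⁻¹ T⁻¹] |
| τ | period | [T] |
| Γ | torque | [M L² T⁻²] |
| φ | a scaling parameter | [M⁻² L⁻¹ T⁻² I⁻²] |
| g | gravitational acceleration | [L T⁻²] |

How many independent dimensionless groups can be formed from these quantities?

3

There are 7 variables and 4 base dimensions (M, L, T, I).
The dimension matrix has rank 4.
Independent dimensionless groups: 7 − 4 = 3.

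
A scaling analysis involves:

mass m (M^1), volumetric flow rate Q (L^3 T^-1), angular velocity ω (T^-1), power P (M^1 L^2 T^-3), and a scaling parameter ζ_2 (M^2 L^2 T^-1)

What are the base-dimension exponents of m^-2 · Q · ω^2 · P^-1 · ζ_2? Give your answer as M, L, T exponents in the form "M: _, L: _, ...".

Collect each base-dimension exponent across the product:
  M: −2·(1) + (0) + 2·(0) − (1) + (2) = -1
  L: −2·(0) + (3) + 2·(0) − (2) + (2) = 3
  T: −2·(0) + (-1) + 2·(-1) − (-3) + (-1) = -1
So the dimensions are [M⁻¹ L³ T⁻¹].

M: -1, L: 3, T: -1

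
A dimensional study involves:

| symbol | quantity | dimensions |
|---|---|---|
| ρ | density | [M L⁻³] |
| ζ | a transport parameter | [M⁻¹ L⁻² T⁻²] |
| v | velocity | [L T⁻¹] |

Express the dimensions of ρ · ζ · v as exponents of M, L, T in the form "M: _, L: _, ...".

M: 0, L: -4, T: -3

Collect each base-dimension exponent across the product:
  M: (1) + (-1) + (0) = 0
  L: (-3) + (-2) + (1) = -4
  T: (0) + (-2) + (-1) = -3
So the dimensions are [L⁻⁴ T⁻³].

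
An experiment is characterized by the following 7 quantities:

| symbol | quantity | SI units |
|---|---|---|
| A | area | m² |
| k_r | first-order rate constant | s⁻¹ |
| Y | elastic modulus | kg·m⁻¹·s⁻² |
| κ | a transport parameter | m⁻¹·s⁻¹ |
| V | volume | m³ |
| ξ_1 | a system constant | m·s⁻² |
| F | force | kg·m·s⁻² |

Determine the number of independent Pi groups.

4

There are 7 variables and 3 base dimensions (M, L, T).
The dimension matrix has rank 3.
Independent dimensionless groups: 7 − 3 = 4.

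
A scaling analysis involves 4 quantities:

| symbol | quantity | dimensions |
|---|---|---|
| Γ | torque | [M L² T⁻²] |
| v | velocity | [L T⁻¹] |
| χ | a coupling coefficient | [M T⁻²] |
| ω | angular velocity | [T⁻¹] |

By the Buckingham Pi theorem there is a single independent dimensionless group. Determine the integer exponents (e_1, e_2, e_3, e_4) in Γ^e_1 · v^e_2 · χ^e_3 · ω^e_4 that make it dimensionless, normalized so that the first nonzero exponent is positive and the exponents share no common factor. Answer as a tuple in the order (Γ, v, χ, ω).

(1, -2, -1, 2)

M: e_1·(1) + e_2·(0) + e_3·(1) + e_4·(0) = 0
L: e_1·(2) + e_2·(1) + e_3·(0) + e_4·(0) = 0
T: e_1·(-2) + e_2·(-1) + e_3·(-2) + e_4·(-1) = 0
Solving this homogeneous linear system for the smallest-integer solution (first nonzero entry positive) gives (1, -2, -1, 2).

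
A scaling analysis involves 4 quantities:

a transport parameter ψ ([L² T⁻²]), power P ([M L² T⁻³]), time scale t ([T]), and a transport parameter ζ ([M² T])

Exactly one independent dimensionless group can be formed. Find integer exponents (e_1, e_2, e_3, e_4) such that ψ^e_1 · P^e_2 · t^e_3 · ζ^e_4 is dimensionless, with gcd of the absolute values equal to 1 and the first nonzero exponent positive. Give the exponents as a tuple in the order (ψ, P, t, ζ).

M: e_1·(0) + e_2·(1) + e_3·(0) + e_4·(2) = 0
L: e_1·(2) + e_2·(2) + e_3·(0) + e_4·(0) = 0
T: e_1·(-2) + e_2·(-3) + e_3·(1) + e_4·(1) = 0
Solving this homogeneous linear system for the smallest-integer solution (first nonzero entry positive) gives (2, -2, -3, 1).

(2, -2, -3, 1)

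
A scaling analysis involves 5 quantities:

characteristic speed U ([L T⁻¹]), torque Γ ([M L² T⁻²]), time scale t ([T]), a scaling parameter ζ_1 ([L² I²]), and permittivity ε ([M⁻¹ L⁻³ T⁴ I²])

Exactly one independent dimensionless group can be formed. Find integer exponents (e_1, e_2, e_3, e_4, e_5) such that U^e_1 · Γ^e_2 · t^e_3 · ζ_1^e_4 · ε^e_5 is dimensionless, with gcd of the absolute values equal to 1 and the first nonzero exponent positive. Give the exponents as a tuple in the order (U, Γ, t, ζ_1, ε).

(3, 1, 1, -1, 1)

M: e_1·(0) + e_2·(1) + e_3·(0) + e_4·(0) + e_5·(-1) = 0
L: e_1·(1) + e_2·(2) + e_3·(0) + e_4·(2) + e_5·(-3) = 0
T: e_1·(-1) + e_2·(-2) + e_3·(1) + e_4·(0) + e_5·(4) = 0
I: e_1·(0) + e_2·(0) + e_3·(0) + e_4·(2) + e_5·(2) = 0
Solving this homogeneous linear system for the smallest-integer solution (first nonzero entry positive) gives (3, 1, 1, -1, 1).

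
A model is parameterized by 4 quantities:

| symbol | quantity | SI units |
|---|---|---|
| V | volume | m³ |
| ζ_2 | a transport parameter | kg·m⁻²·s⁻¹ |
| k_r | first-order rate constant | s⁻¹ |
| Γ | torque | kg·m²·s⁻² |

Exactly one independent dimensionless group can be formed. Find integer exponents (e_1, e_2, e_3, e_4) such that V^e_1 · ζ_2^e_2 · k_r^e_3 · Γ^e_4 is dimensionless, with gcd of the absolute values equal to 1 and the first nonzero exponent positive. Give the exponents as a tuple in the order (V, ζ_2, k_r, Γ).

(4, 3, 3, -3)

M: e_1·(0) + e_2·(1) + e_3·(0) + e_4·(1) = 0
L: e_1·(3) + e_2·(-2) + e_3·(0) + e_4·(2) = 0
T: e_1·(0) + e_2·(-1) + e_3·(-1) + e_4·(-2) = 0
Solving this homogeneous linear system for the smallest-integer solution (first nonzero entry positive) gives (4, 3, 3, -3).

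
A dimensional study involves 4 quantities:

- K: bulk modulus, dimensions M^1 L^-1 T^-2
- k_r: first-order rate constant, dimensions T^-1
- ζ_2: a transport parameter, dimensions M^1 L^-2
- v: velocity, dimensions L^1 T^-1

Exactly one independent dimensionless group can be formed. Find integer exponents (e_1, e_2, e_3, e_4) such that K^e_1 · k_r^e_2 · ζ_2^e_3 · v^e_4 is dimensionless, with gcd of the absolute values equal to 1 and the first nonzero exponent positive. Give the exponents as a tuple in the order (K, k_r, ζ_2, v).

(1, -1, -1, -1)

M: e_1·(1) + e_2·(0) + e_3·(1) + e_4·(0) = 0
L: e_1·(-1) + e_2·(0) + e_3·(-2) + e_4·(1) = 0
T: e_1·(-2) + e_2·(-1) + e_3·(0) + e_4·(-1) = 0
Solving this homogeneous linear system for the smallest-integer solution (first nonzero entry positive) gives (1, -1, -1, -1).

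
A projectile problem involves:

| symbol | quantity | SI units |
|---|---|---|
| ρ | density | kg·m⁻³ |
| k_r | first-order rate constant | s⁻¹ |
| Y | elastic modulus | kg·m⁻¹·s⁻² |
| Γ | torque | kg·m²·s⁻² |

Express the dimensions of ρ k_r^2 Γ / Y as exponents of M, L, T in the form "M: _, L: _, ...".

Collect each base-dimension exponent across the product:
  M: (1) + 2·(0) − (1) + (1) = 1
  L: (-3) + 2·(0) − (-1) + (2) = 0
  T: (0) + 2·(-1) − (-2) + (-2) = -2
So the dimensions are [M T⁻²].

M: 1, L: 0, T: -2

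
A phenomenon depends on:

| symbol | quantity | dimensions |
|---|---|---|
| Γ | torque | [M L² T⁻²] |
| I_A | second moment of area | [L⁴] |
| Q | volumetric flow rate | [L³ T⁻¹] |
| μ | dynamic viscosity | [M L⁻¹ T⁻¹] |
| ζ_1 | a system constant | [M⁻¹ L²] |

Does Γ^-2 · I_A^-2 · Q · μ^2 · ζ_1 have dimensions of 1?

no

Sum the exponent of each base dimension across the product:
  M: −2·[Γ]_M − 2·[I_A]_M + [Q]_M + 2·[μ]_M + [ζ_1]_M = −2·(1) − 2·(0) + (0) + 2·(1) + (-1) = -1
  L: −2·[Γ]_L − 2·[I_A]_L + [Q]_L + 2·[μ]_L + [ζ_1]_L = −2·(2) − 2·(4) + (3) + 2·(-1) + (2) = -9
  T: −2·[Γ]_T − 2·[I_A]_T + [Q]_T + 2·[μ]_T + [ζ_1]_T = −2·(-2) − 2·(0) + (-1) + 2·(-1) + (0) = 1
Net dimensions [M⁻¹ L⁻⁹ T] ≠ [1] — not dimensionless.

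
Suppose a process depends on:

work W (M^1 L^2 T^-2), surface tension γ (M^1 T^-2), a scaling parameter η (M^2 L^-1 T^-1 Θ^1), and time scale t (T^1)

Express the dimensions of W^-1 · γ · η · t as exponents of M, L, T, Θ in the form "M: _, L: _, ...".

M: 2, L: -3, T: 0, Θ: 1

Collect each base-dimension exponent across the product:
  M: −(1) + (1) + (2) + (0) = 2
  L: −(2) + (0) + (-1) + (0) = -3
  T: −(-2) + (-2) + (-1) + (1) = 0
  Θ: −(0) + (0) + (1) + (0) = 1
So the dimensions are [M² L⁻³ Θ].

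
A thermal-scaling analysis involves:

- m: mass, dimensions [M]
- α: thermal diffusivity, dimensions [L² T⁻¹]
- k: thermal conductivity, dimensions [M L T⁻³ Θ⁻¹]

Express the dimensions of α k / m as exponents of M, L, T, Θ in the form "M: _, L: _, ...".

M: 0, L: 3, T: -4, Θ: -1

Collect each base-dimension exponent across the product:
  M: −(1) + (0) + (1) = 0
  L: −(0) + (2) + (1) = 3
  T: −(0) + (-1) + (-3) = -4
  Θ: −(0) + (0) + (-1) = -1
So the dimensions are [L³ T⁻⁴ Θ⁻¹].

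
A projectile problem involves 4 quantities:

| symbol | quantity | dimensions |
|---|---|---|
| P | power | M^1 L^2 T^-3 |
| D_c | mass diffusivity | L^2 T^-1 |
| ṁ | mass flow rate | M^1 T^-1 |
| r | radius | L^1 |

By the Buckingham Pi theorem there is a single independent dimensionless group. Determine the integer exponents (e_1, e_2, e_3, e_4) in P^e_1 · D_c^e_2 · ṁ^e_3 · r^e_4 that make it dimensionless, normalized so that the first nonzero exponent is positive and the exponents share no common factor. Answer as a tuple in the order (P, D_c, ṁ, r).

(1, -2, -1, 2)

M: e_1·(1) + e_2·(0) + e_3·(1) + e_4·(0) = 0
L: e_1·(2) + e_2·(2) + e_3·(0) + e_4·(1) = 0
T: e_1·(-3) + e_2·(-1) + e_3·(-1) + e_4·(0) = 0
Solving this homogeneous linear system for the smallest-integer solution (first nonzero entry positive) gives (1, -2, -1, 2).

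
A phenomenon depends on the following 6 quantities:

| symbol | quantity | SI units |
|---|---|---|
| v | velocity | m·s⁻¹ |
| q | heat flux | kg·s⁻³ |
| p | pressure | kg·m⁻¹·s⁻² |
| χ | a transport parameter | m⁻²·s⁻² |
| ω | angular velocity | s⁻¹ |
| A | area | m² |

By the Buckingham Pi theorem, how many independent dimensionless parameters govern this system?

3

There are 6 variables and 3 base dimensions (M, L, T).
The dimension matrix has rank 3.
Independent dimensionless groups: 6 − 3 = 3.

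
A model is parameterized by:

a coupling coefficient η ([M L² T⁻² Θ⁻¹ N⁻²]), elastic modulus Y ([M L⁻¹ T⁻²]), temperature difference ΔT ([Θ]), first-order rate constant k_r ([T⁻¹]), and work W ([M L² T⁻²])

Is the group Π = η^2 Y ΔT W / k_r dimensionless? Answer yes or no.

no

Sum the exponent of each base dimension across the product:
  M: 2·[η]_M + [Y]_M + [ΔT]_M − [k_r]_M + [W]_M = 2·(1) + (1) + (0) − (0) + (1) = 4
  L: 2·[η]_L + [Y]_L + [ΔT]_L − [k_r]_L + [W]_L = 2·(2) + (-1) + (0) − (0) + (2) = 5
  T: 2·[η]_T + [Y]_T + [ΔT]_T − [k_r]_T + [W]_T = 2·(-2) + (-2) + (0) − (-1) + (-2) = -7
  Θ: 2·[η]_Θ + [Y]_Θ + [ΔT]_Θ − [k_r]_Θ + [W]_Θ = 2·(-1) + (0) + (1) − (0) + (0) = -1
  N: 2·[η]_N + [Y]_N + [ΔT]_N − [k_r]_N + [W]_N = 2·(-2) + (0) + (0) − (0) + (0) = -4
Net dimensions [M⁴ L⁵ T⁻⁷ Θ⁻¹ N⁻⁴] ≠ [1] — not dimensionless.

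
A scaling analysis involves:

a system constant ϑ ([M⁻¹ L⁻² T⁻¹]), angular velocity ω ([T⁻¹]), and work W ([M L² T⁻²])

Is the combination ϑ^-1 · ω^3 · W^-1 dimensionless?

yes

Sum the exponent of each base dimension across the product:
  M: −[ϑ]_M + 3·[ω]_M − [W]_M = −(-1) + 3·(0) − (1) = 0
  L: −[ϑ]_L + 3·[ω]_L − [W]_L = −(-2) + 3·(0) − (2) = 0
  T: −[ϑ]_T + 3·[ω]_T − [W]_T = −(-1) + 3·(-1) − (-2) = 0
All base exponents vanish — dimensionless.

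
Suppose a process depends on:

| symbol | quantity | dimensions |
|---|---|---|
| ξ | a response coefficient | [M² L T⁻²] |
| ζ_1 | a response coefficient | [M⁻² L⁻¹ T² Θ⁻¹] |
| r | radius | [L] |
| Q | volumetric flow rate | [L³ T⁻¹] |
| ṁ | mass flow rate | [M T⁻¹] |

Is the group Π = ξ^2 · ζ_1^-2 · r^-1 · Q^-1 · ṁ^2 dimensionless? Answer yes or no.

no

Sum the exponent of each base dimension across the product:
  M: 2·[ξ]_M − 2·[ζ_1]_M − [r]_M − [Q]_M + 2·[ṁ]_M = 2·(2) − 2·(-2) − (0) − (0) + 2·(1) = 10
  L: 2·[ξ]_L − 2·[ζ_1]_L − [r]_L − [Q]_L + 2·[ṁ]_L = 2·(1) − 2·(-1) − (1) − (3) + 2·(0) = 0
  T: 2·[ξ]_T − 2·[ζ_1]_T − [r]_T − [Q]_T + 2·[ṁ]_T = 2·(-2) − 2·(2) − (0) − (-1) + 2·(-1) = -9
  Θ: 2·[ξ]_Θ − 2·[ζ_1]_Θ − [r]_Θ − [Q]_Θ + 2·[ṁ]_Θ = 2·(0) − 2·(-1) − (0) − (0) + 2·(0) = 2
Net dimensions [M¹⁰ T⁻⁹ Θ²] ≠ [1] — not dimensionless.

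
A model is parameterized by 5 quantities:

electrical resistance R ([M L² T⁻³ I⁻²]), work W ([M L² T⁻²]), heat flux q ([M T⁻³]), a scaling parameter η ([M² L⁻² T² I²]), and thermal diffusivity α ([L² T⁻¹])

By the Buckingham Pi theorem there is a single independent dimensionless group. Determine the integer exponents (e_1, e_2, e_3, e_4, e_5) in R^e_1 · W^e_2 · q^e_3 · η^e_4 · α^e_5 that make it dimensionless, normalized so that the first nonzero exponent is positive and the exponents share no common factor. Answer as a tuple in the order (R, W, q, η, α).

(1, -4, 1, 1, 4)

M: e_1·(1) + e_2·(1) + e_3·(1) + e_4·(2) + e_5·(0) = 0
L: e_1·(2) + e_2·(2) + e_3·(0) + e_4·(-2) + e_5·(2) = 0
T: e_1·(-3) + e_2·(-2) + e_3·(-3) + e_4·(2) + e_5·(-1) = 0
I: e_1·(-2) + e_2·(0) + e_3·(0) + e_4·(2) + e_5·(0) = 0
Solving this homogeneous linear system for the smallest-integer solution (first nonzero entry positive) gives (1, -4, 1, 1, 4).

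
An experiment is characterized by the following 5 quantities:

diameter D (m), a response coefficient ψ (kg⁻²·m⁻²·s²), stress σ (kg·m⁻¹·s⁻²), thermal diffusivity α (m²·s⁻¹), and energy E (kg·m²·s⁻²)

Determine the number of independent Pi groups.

There are 5 variables and 3 base dimensions (M, L, T).
The dimension matrix has rank 3.
Independent dimensionless groups: 5 − 3 = 2.

2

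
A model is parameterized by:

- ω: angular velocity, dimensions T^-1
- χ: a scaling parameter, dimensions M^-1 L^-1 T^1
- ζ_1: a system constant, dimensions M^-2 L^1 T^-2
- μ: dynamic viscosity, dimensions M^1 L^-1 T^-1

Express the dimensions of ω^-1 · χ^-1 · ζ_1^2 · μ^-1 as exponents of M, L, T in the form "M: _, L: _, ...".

Collect each base-dimension exponent across the product:
  M: −(0) − (-1) + 2·(-2) − (1) = -4
  L: −(0) − (-1) + 2·(1) − (-1) = 4
  T: −(-1) − (1) + 2·(-2) − (-1) = -3
So the dimensions are [M⁻⁴ L⁴ T⁻³].

M: -4, L: 4, T: -3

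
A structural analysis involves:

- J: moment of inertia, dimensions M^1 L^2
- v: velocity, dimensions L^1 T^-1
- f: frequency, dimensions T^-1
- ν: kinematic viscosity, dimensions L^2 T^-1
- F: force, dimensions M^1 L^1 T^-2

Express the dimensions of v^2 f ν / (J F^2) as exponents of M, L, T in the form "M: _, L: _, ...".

M: -3, L: 0, T: 0

Collect each base-dimension exponent across the product:
  M: −(1) + 2·(0) + (0) + (0) − 2·(1) = -3
  L: −(2) + 2·(1) + (0) + (2) − 2·(1) = 0
  T: −(0) + 2·(-1) + (-1) + (-1) − 2·(-2) = 0
So the dimensions are [M⁻³].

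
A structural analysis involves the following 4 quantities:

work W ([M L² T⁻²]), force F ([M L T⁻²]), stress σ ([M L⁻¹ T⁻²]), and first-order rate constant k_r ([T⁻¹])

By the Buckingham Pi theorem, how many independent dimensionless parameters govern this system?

1

There are 4 variables and 3 base dimensions (M, L, T).
The dimension matrix has rank 3.
Independent dimensionless groups: 4 − 3 = 1.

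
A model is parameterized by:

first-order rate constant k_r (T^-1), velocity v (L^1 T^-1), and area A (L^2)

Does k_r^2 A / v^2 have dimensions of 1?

yes

Sum the exponent of each base dimension across the product:
  M: 2·[k_r]_M − 2·[v]_M + [A]_M = 2·(0) − 2·(0) + (0) = 0
  L: 2·[k_r]_L − 2·[v]_L + [A]_L = 2·(0) − 2·(1) + (2) = 0
  T: 2·[k_r]_T − 2·[v]_T + [A]_T = 2·(-1) − 2·(-1) + (0) = 0
All base exponents vanish — dimensionless.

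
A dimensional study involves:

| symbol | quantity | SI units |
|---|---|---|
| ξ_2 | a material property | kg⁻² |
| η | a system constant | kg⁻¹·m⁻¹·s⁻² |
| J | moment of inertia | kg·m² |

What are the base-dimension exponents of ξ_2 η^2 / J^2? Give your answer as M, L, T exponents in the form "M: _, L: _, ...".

Collect each base-dimension exponent across the product:
  M: (-2) + 2·(-1) − 2·(1) = -6
  L: (0) + 2·(-1) − 2·(2) = -6
  T: (0) + 2·(-2) − 2·(0) = -4
So the dimensions are [M⁻⁶ L⁻⁶ T⁻⁴].

M: -6, L: -6, T: -4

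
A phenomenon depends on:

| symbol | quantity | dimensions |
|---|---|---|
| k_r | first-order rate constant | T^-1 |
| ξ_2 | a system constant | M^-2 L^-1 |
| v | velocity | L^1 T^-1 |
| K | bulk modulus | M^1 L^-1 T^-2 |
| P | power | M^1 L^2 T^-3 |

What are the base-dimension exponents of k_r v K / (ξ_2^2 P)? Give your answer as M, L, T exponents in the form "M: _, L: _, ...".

M: 4, L: 0, T: -1

Collect each base-dimension exponent across the product:
  M: (0) − 2·(-2) + (0) + (1) − (1) = 4
  L: (0) − 2·(-1) + (1) + (-1) − (2) = 0
  T: (-1) − 2·(0) + (-1) + (-2) − (-3) = -1
So the dimensions are [M⁴ T⁻¹].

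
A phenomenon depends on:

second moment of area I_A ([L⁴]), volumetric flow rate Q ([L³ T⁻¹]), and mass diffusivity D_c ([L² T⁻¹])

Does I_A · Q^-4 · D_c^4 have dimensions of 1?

Sum the exponent of each base dimension across the product:
  L: [I_A]_L − 4·[Q]_L + 4·[D_c]_L = (4) − 4·(3) + 4·(2) = 0
  T: [I_A]_T − 4·[Q]_T + 4·[D_c]_T = (0) − 4·(-1) + 4·(-1) = 0
All base exponents vanish — dimensionless.

yes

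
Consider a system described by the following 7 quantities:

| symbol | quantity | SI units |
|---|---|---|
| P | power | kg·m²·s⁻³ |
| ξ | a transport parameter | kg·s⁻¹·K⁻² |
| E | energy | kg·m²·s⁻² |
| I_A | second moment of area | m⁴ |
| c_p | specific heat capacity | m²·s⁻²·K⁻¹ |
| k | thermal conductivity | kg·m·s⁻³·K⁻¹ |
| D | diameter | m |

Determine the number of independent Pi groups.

3

There are 7 variables and 4 base dimensions (M, L, T, Θ).
The dimension matrix has rank 4.
Independent dimensionless groups: 7 − 4 = 3.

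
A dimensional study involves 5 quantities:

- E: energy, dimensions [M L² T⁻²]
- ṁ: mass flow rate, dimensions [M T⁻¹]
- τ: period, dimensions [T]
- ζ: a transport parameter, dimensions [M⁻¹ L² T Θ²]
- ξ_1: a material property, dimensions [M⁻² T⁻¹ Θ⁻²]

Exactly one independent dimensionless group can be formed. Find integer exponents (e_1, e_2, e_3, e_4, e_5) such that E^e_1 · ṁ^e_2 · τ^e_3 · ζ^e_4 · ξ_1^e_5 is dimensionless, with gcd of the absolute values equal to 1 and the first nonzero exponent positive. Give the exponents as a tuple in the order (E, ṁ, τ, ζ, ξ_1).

M: e_1·(1) + e_2·(1) + e_3·(0) + e_4·(-1) + e_5·(-2) = 0
L: e_1·(2) + e_2·(0) + e_3·(0) + e_4·(2) + e_5·(0) = 0
T: e_1·(-2) + e_2·(-1) + e_3·(1) + e_4·(1) + e_5·(-1) = 0
Θ: e_1·(0) + e_2·(0) + e_3·(0) + e_4·(2) + e_5·(-2) = 0
Solving this homogeneous linear system for the smallest-integer solution (first nonzero entry positive) gives (1, -4, -2, -1, -1).

(1, -4, -2, -1, -1)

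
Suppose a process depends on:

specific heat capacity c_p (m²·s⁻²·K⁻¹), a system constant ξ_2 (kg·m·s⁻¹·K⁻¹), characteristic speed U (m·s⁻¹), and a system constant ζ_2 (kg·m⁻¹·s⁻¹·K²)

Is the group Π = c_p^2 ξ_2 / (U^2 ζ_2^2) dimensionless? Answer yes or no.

no

Sum the exponent of each base dimension across the product:
  M: 2·[c_p]_M + [ξ_2]_M − 2·[U]_M − 2·[ζ_2]_M = 2·(0) + (1) − 2·(0) − 2·(1) = -1
  L: 2·[c_p]_L + [ξ_2]_L − 2·[U]_L − 2·[ζ_2]_L = 2·(2) + (1) − 2·(1) − 2·(-1) = 5
  T: 2·[c_p]_T + [ξ_2]_T − 2·[U]_T − 2·[ζ_2]_T = 2·(-2) + (-1) − 2·(-1) − 2·(-1) = -1
  Θ: 2·[c_p]_Θ + [ξ_2]_Θ − 2·[U]_Θ − 2·[ζ_2]_Θ = 2·(-1) + (-1) − 2·(0) − 2·(2) = -7
Net dimensions [M⁻¹ L⁵ T⁻¹ Θ⁻⁷] ≠ [1] — not dimensionless.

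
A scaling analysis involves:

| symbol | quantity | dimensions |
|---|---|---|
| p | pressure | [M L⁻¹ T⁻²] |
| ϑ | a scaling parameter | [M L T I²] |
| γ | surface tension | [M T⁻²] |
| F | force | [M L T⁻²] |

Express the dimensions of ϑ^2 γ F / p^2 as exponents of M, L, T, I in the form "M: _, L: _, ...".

M: 2, L: 5, T: 2, I: 4

Collect each base-dimension exponent across the product:
  M: −2·(1) + 2·(1) + (1) + (1) = 2
  L: −2·(-1) + 2·(1) + (0) + (1) = 5
  T: −2·(-2) + 2·(1) + (-2) + (-2) = 2
  I: −2·(0) + 2·(2) + (0) + (0) = 4
So the dimensions are [M² L⁵ T² I⁴].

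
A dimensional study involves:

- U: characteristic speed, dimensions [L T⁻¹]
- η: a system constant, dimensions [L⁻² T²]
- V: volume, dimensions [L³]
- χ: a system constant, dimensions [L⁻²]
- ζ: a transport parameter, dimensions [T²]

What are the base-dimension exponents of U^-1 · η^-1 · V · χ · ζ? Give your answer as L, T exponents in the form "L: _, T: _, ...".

Collect each base-dimension exponent across the product:
  L: −(1) − (-2) + (3) + (-2) + (0) = 2
  T: −(-1) − (2) + (0) + (0) + (2) = 1
So the dimensions are [L² T].

L: 2, T: 1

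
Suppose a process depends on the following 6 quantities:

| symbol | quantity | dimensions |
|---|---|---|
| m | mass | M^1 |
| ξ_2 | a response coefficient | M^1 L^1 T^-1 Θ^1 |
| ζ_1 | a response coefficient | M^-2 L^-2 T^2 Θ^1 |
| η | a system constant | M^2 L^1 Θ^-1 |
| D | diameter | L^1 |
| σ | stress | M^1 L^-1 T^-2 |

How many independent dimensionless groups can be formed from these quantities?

There are 6 variables and 4 base dimensions (M, L, T, Θ).
The dimension matrix has rank 4.
Independent dimensionless groups: 6 − 4 = 2.

2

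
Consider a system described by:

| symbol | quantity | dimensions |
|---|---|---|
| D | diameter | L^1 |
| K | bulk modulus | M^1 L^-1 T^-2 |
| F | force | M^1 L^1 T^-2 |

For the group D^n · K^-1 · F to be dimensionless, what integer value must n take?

-2

Balance the L exponent: (1)·n from D, plus −(-1) + (1) = 2 from the rest, must sum to zero.
n + 2 = 0, so n = -2.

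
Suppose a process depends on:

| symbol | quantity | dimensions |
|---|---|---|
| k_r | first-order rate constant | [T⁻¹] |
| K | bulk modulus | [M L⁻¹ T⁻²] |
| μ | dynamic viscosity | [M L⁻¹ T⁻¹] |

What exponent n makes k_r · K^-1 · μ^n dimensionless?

Balance the M exponent: (1)·n from μ, plus (0) − (1) = -1 from the rest, must sum to zero.
n − 1 = 0, so n = 1.

1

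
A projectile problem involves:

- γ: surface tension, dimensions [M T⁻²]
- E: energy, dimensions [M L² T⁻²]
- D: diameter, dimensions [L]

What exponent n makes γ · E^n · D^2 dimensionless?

-1

Balance the M exponent: (1)·n from E, plus (1) + 2·(0) = 1 from the rest, must sum to zero.
n + 1 = 0, so n = -1.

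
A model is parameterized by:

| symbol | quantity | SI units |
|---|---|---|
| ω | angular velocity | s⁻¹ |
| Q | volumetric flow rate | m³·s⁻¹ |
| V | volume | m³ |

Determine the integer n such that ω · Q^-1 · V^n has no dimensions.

1

Balance the L exponent: (3)·n from V, plus (0) − (3) = -3 from the rest, must sum to zero.
3n − 3 = 0, so n = 1.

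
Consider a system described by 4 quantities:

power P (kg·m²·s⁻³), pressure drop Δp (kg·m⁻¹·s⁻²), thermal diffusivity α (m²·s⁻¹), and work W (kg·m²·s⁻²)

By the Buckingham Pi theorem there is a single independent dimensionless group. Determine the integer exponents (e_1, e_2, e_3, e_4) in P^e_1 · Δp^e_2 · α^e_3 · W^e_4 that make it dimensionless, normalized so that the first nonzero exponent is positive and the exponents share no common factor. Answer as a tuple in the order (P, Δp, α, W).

(3, -2, -3, -1)

M: e_1·(1) + e_2·(1) + e_3·(0) + e_4·(1) = 0
L: e_1·(2) + e_2·(-1) + e_3·(2) + e_4·(2) = 0
T: e_1·(-3) + e_2·(-2) + e_3·(-1) + e_4·(-2) = 0
Solving this homogeneous linear system for the smallest-integer solution (first nonzero entry positive) gives (3, -2, -3, -1).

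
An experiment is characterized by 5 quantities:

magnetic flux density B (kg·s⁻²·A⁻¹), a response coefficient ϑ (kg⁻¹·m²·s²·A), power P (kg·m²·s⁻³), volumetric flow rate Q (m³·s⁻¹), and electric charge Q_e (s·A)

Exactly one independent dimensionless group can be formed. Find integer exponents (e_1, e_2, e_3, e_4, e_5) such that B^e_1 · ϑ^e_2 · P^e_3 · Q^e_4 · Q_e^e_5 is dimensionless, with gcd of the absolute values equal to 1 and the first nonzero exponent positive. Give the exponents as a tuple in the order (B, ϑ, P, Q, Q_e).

(1, 2, 1, -2, -1)

M: e_1·(1) + e_2·(-1) + e_3·(1) + e_4·(0) + e_5·(0) = 0
L: e_1·(0) + e_2·(2) + e_3·(2) + e_4·(3) + e_5·(0) = 0
T: e_1·(-2) + e_2·(2) + e_3·(-3) + e_4·(-1) + e_5·(1) = 0
I: e_1·(-1) + e_2·(1) + e_3·(0) + e_4·(0) + e_5·(1) = 0
Solving this homogeneous linear system for the smallest-integer solution (first nonzero entry positive) gives (1, 2, 1, -2, -1).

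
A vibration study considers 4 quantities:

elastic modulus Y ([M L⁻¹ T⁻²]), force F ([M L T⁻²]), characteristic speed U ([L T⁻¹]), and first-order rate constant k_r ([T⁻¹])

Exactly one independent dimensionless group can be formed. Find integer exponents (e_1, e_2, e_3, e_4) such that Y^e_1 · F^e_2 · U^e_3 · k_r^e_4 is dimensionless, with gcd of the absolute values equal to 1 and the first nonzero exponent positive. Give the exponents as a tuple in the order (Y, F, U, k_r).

M: e_1·(1) + e_2·(1) + e_3·(0) + e_4·(0) = 0
L: e_1·(-1) + e_2·(1) + e_3·(1) + e_4·(0) = 0
T: e_1·(-2) + e_2·(-2) + e_3·(-1) + e_4·(-1) = 0
Solving this homogeneous linear system for the smallest-integer solution (first nonzero entry positive) gives (1, -1, 2, -2).

(1, -1, 2, -2)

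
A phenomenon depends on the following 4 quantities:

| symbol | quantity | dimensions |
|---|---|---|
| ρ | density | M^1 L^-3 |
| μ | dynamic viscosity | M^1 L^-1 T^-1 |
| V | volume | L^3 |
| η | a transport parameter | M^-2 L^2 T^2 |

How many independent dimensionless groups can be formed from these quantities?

There are 4 variables and 3 base dimensions (M, L, T).
The dimension matrix has rank 3.
Independent dimensionless groups: 4 − 3 = 1.

1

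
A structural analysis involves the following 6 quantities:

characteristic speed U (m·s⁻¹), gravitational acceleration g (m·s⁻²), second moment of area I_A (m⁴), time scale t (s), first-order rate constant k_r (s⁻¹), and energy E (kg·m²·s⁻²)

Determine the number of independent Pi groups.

There are 6 variables and 3 base dimensions (M, L, T).
The dimension matrix has rank 3.
Independent dimensionless groups: 6 − 3 = 3.

3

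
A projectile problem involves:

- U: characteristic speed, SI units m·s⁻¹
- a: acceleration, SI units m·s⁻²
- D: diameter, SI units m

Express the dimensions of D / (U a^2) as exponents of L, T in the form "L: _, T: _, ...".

Collect each base-dimension exponent across the product:
  L: −(1) − 2·(1) + (1) = -2
  T: −(-1) − 2·(-2) + (0) = 5
So the dimensions are [L⁻² T⁵].

L: -2, T: 5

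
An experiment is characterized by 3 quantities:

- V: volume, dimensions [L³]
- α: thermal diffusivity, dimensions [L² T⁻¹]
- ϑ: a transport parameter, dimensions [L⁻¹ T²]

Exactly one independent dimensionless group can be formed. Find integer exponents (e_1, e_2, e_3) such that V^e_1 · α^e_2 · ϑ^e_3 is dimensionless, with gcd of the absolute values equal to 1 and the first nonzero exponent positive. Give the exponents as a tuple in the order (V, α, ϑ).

L: e_1·(3) + e_2·(2) + e_3·(-1) = 0
T: e_1·(0) + e_2·(-1) + e_3·(2) = 0
Solving this homogeneous linear system for the smallest-integer solution (first nonzero entry positive) gives (1, -2, -1).

(1, -2, -1)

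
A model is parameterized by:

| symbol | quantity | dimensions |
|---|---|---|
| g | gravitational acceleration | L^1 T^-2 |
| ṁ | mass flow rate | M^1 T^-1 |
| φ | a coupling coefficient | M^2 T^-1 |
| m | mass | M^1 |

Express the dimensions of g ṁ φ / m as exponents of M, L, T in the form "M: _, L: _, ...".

Collect each base-dimension exponent across the product:
  M: (0) + (1) + (2) − (1) = 2
  L: (1) + (0) + (0) − (0) = 1
  T: (-2) + (-1) + (-1) − (0) = -4
So the dimensions are [M² L T⁻⁴].

M: 2, L: 1, T: -4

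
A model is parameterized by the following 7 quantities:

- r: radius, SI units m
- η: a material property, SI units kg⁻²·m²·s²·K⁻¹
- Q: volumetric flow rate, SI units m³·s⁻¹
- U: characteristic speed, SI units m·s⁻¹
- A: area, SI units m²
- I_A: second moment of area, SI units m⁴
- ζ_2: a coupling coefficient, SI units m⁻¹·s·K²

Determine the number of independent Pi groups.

3

There are 7 variables and 4 base dimensions (M, L, T, Θ).
The dimension matrix has rank 4.
Independent dimensionless groups: 7 − 4 = 3.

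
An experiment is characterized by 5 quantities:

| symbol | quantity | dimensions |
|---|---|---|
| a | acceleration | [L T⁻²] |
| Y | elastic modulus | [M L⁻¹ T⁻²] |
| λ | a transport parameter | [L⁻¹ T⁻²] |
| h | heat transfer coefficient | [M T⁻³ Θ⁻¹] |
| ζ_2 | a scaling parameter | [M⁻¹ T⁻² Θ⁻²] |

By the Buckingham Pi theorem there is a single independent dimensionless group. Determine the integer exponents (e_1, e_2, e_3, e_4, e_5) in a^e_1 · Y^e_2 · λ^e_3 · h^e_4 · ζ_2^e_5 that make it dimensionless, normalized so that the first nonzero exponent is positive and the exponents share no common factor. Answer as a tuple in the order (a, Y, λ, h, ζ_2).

M: e_1·(0) + e_2·(1) + e_3·(0) + e_4·(1) + e_5·(-1) = 0
L: e_1·(1) + e_2·(-1) + e_3·(-1) + e_4·(0) + e_5·(0) = 0
T: e_1·(-2) + e_2·(-2) + e_3·(-2) + e_4·(-3) + e_5·(-2) = 0
Θ: e_1·(0) + e_2·(0) + e_3·(0) + e_4·(-1) + e_5·(-2) = 0
Solving this homogeneous linear system for the smallest-integer solution (first nonzero entry positive) gives (1, 3, -2, -2, 1).

(1, 3, -2, -2, 1)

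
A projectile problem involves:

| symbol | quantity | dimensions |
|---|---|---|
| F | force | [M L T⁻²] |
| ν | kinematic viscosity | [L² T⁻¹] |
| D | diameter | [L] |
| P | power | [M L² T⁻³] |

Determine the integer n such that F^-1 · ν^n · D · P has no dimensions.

-1

Balance the L exponent: (2)·n from ν, plus −(1) + (1) + (2) = 2 from the rest, must sum to zero.
2n + 2 = 0, so n = -1.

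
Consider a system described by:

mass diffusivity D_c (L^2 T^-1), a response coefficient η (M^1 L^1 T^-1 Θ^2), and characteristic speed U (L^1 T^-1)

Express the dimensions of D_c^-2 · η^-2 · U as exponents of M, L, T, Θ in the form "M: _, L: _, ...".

M: -2, L: -5, T: 3, Θ: -4

Collect each base-dimension exponent across the product:
  M: −2·(0) − 2·(1) + (0) = -2
  L: −2·(2) − 2·(1) + (1) = -5
  T: −2·(-1) − 2·(-1) + (-1) = 3
  Θ: −2·(0) − 2·(2) + (0) = -4
So the dimensions are [M⁻² L⁻⁵ T³ Θ⁻⁴].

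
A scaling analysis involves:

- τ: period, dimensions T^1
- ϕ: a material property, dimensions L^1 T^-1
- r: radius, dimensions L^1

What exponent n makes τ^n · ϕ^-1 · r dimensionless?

Balance the T exponent: (1)·n from τ, plus −(-1) + (0) = 1 from the rest, must sum to zero.
n + 1 = 0, so n = -1.

-1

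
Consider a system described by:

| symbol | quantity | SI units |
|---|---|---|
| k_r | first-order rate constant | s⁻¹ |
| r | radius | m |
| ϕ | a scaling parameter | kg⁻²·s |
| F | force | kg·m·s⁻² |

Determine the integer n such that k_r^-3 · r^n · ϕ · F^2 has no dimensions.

-2

Balance the L exponent: (1)·n from r, plus −3·(0) + (0) + 2·(1) = 2 from the rest, must sum to zero.
n + 2 = 0, so n = -2.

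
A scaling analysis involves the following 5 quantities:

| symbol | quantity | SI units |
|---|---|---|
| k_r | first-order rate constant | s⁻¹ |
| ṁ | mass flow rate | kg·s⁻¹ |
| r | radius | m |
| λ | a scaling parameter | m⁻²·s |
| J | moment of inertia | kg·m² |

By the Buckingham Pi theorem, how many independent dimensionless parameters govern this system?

There are 5 variables and 3 base dimensions (M, L, T).
The dimension matrix has rank 3.
Independent dimensionless groups: 5 − 3 = 2.

2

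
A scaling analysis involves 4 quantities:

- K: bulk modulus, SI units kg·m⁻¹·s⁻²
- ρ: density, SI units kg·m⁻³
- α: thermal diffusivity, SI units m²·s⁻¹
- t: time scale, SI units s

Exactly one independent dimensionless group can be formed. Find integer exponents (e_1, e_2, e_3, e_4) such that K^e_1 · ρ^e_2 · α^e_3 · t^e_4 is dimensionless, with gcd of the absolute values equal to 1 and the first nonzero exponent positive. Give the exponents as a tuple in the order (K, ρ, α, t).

(1, -1, -1, 1)

M: e_1·(1) + e_2·(1) + e_3·(0) + e_4·(0) = 0
L: e_1·(-1) + e_2·(-3) + e_3·(2) + e_4·(0) = 0
T: e_1·(-2) + e_2·(0) + e_3·(-1) + e_4·(1) = 0
Solving this homogeneous linear system for the smallest-integer solution (first nonzero entry positive) gives (1, -1, -1, 1).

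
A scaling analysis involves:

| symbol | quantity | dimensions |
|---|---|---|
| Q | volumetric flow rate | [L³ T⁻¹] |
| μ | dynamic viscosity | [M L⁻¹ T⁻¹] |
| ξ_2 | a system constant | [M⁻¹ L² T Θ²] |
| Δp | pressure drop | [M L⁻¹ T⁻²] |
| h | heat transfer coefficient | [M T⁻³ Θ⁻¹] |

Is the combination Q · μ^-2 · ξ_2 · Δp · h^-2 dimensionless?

Sum the exponent of each base dimension across the product:
  M: [Q]_M − 2·[μ]_M + [ξ_2]_M + [Δp]_M − 2·[h]_M = (0) − 2·(1) + (-1) + (1) − 2·(1) = -4
  L: [Q]_L − 2·[μ]_L + [ξ_2]_L + [Δp]_L − 2·[h]_L = (3) − 2·(-1) + (2) + (-1) − 2·(0) = 6
  T: [Q]_T − 2·[μ]_T + [ξ_2]_T + [Δp]_T − 2·[h]_T = (-1) − 2·(-1) + (1) + (-2) − 2·(-3) = 6
  Θ: [Q]_Θ − 2·[μ]_Θ + [ξ_2]_Θ + [Δp]_Θ − 2·[h]_Θ = (0) − 2·(0) + (2) + (0) − 2·(-1) = 4
Net dimensions [M⁻⁴ L⁶ T⁶ Θ⁴] ≠ [1] — not dimensionless.

no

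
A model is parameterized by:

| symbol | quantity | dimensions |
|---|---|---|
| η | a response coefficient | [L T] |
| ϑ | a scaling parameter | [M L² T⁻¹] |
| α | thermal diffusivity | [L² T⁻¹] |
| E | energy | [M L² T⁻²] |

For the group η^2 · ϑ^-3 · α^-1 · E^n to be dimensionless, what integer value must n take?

3

Balance the M exponent: (1)·n from E, plus 2·(0) − 3·(1) − (0) = -3 from the rest, must sum to zero.
n − 3 = 0, so n = 3.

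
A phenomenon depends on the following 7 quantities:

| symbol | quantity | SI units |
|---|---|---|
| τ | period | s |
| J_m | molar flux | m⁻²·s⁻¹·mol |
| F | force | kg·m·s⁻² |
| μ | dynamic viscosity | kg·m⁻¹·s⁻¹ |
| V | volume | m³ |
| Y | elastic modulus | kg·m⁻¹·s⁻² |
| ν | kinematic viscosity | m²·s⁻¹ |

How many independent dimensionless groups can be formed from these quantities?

There are 7 variables and 4 base dimensions (M, L, T, N).
The dimension matrix has rank 4.
Independent dimensionless groups: 7 − 4 = 3.

3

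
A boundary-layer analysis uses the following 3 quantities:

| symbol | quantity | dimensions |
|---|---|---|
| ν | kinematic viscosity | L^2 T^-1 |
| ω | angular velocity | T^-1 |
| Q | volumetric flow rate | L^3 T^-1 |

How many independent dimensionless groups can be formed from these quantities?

1

There are 3 variables and 2 base dimensions (L, T).
The dimension matrix has rank 2.
Independent dimensionless groups: 3 − 2 = 1.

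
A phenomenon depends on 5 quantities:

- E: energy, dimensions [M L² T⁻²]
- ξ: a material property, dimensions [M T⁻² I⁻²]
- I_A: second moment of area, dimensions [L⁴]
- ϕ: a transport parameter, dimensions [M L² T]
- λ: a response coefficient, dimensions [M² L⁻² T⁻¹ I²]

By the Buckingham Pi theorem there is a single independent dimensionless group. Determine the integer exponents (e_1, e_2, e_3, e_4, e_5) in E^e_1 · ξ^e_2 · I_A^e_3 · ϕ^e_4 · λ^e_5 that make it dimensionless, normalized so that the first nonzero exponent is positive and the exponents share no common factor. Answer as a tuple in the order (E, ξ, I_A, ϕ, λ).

M: e_1·(1) + e_2·(1) + e_3·(0) + e_4·(1) + e_5·(2) = 0
L: e_1·(2) + e_2·(0) + e_3·(4) + e_4·(2) + e_5·(-2) = 0
T: e_1·(-2) + e_2·(-2) + e_3·(0) + e_4·(1) + e_5·(-1) = 0
I: e_1·(0) + e_2·(-2) + e_3·(0) + e_4·(0) + e_5·(2) = 0
Solving this homogeneous linear system for the smallest-integer solution (first nonzero entry positive) gives (2, -1, -2, 1, -1).

(2, -1, -2, 1, -1)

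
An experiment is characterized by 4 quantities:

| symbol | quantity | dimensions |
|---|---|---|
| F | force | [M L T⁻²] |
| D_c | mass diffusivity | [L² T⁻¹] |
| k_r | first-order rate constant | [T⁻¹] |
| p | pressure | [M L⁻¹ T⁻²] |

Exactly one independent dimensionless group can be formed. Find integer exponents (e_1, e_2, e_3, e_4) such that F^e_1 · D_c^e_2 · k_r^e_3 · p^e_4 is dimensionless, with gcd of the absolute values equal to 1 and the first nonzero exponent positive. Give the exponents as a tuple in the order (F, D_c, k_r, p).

M: e_1·(1) + e_2·(0) + e_3·(0) + e_4·(1) = 0
L: e_1·(1) + e_2·(2) + e_3·(0) + e_4·(-1) = 0
T: e_1·(-2) + e_2·(-1) + e_3·(-1) + e_4·(-2) = 0
Solving this homogeneous linear system for the smallest-integer solution (first nonzero entry positive) gives (1, -1, 1, -1).

(1, -1, 1, -1)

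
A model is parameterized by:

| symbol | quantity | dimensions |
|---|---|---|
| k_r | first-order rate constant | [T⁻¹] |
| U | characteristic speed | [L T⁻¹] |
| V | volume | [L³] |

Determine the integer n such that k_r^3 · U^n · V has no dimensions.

-3

Balance the L exponent: (1)·n from U, plus 3·(0) + (3) = 3 from the rest, must sum to zero.
n + 3 = 0, so n = -3.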